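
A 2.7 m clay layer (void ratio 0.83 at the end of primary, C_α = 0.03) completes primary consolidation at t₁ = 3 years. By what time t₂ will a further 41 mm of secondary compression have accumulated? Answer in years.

t₂ ≈ 25.3 years

S_s = C_α·H/(1+e_p)·log₁₀(t₂/t₁) ⇒ log₁₀(t₂/t₁) = S_s·(1+e_p)/(C_α·H).
log₁₀(t₂/t₁) = 0.041 × (1+0.83) / (0.03×2.7) = 0.9263
t₂ = t₁ × 10^0.9263 = 3 × 8.439 = 25.32 years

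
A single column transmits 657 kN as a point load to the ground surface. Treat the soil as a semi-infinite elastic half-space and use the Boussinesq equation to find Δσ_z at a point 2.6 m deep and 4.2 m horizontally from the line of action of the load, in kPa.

Δσ_z ≈ 1.87 kPa

Boussinesq vertical stress below a point load on an elastic half-space:
Δσ_z = 3P/(2πz²) · [1 + (r/z)²]^(−5/2)
r/z = 4.2/2.6 = 1.6154; [1+(r/z)²]^(−5/2) = 0.040401.
Δσ_z = 3×657/(2π×2.6²) × 0.040401 = 46.404 × 0.040401 = 1.875 kPa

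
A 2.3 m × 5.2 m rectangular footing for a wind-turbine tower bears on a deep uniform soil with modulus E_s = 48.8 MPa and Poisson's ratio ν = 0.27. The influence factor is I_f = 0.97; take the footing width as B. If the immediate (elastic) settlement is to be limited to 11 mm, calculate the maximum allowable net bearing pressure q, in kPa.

q ≈ 260 kPa

E_s = 48.8 MPa = 48800 kPa.
S_e = q·B·(1−ν²)/E_s · I_f  ⇒  q = S_e·E_s / (B·(1−ν²)·I_f).
q = 0.011 × 48800 / (2.3 × 0.9271 × 0.97) = 259.5 kPa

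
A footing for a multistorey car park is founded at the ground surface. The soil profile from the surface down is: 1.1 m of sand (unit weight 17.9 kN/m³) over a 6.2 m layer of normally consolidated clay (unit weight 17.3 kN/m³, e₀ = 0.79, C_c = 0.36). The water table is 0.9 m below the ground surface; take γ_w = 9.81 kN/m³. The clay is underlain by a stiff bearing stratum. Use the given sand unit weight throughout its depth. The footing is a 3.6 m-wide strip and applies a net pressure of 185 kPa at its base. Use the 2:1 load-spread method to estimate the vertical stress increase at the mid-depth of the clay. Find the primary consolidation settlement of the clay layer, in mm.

Mid-depth of clay below the ground surface: z = 1.1 + 6.2/2 = 4.2 m.
Total vertical stress at mid-clay: σ_v = 17.9×1.1 + 17.3×3.1 = 73.32 kPa.
Pore pressure: u = 9.81×(4.2 − 0.9) = 32.373 kPa.
Initial effective stress: σ'_0 = σ_v − u = 73.32 − 32.373 = 40.947 kPa.
Stress increase at mid-clay by the 2:1 spreading method:
Δσ = qB/(B+z) = 185×3.6/(3.6+4.2) = 85.385 kPa
Final effective stress: σ'_f = σ'_0 + Δσ = 40.947 + 85.385 = 126.33 kPa.
Normally consolidated clay, so the full stress increment lies on the virgin compression line:
S_c = C_c·H/(1+e₀)·log₁₀(σ'_f/σ'_0) = 0.36×6.2/(1+0.79)×log₁₀(126.33/40.947)
    = 1.2469 × 0.48928 = 0.6101 m

S_c ≈ 610 mm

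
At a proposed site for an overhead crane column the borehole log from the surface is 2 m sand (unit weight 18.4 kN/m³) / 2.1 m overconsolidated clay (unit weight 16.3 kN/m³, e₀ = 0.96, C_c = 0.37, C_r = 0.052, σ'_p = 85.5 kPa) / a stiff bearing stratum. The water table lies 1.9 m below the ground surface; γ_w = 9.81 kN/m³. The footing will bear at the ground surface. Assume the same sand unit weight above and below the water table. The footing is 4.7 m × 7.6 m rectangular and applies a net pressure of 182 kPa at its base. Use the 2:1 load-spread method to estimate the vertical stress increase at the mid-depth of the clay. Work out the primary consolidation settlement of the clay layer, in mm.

Mid-depth of clay below the ground surface: z = 2 + 2.1/2 = 3.05 m.
Total vertical stress at mid-clay: σ_v = 18.4×2 + 16.3×1.05 = 53.915 kPa.
Pore pressure: u = 9.81×(3.05 − 1.9) = 11.281 kPa.
Initial effective stress: σ'_0 = σ_v − u = 53.915 − 11.281 = 42.634 kPa.
Stress increase at mid-clay by the 2:1 spreading method:
Δσ = qBL/((B+z)(L+z)) = 182×4.7×7.6/((4.7+3.05)(7.6+3.05)) = 78.765 kPa
Final effective stress: σ'_f = 42.634 + 78.765 = 121.4 kPa.
σ'_f = 121.4 > σ'_p = 85.5 kPa, so the stress path crosses the preconsolidation pressure — recompression up to σ'_p, then virgin compression beyond:
S_c = H/(1+e₀)·[C_r·log₁₀(σ'_p/σ'_0) + C_c·log₁₀(σ'_f/σ'_p)]
    = 2.1/1.96 × [0.052×log₁₀(85.5/42.634) + 0.37×log₁₀(121.4/85.5)]
    = 1.0714 × [0.015715 + 0.056333] = 0.07719 m

S_c ≈ 77.2 mm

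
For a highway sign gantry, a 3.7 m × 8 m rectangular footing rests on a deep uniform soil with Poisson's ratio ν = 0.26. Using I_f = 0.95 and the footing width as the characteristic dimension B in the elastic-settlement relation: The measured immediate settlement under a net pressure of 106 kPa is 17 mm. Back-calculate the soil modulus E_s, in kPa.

S_e = q·B·(1−ν²)/E_s · I_f  ⇒  E_s = q·B·(1−ν²)·I_f / S_e.
E_s = 106 × 3.7 × 0.9324 × 0.95 / 0.017 = 20440 kPa

E_s ≈ 20400 kPa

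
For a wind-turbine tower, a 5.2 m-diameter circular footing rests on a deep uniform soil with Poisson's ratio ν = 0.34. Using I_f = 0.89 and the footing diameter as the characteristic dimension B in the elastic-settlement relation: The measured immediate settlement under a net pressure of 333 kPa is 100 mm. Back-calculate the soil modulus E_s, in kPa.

E_s ≈ 13600 kPa

S_e = q·B·(1−ν²)/E_s · I_f  ⇒  E_s = q·B·(1−ν²)·I_f / S_e.
E_s = 333 × 5.2 × 0.8844 × 0.89 / 0.1 = 13630 kPa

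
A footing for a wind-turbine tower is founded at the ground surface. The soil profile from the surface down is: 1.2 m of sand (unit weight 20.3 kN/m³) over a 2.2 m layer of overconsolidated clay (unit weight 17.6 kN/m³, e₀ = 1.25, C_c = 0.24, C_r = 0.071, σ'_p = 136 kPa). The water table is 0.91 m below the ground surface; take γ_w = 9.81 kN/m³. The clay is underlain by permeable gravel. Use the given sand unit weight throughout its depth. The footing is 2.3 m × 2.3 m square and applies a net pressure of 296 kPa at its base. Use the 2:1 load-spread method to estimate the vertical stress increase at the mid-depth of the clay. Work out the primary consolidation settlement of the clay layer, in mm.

S_c ≈ 37.4 mm

Mid-depth of clay below the ground surface: z = 1.2 + 2.2/2 = 2.3 m.
Total vertical stress at mid-clay: σ_v = 20.3×1.2 + 17.6×1.1 = 43.72 kPa.
Pore pressure: u = 9.81×(2.3 − 0.91) = 13.636 kPa.
Initial effective stress: σ'_0 = σ_v − u = 43.72 − 13.636 = 30.084 kPa.
Stress increase at mid-clay by the 2:1 spreading method:
Δσ = qBL/((B+z)(L+z)) = 296×2.3×2.3/((2.3+2.3)(2.3+2.3)) = 74 kPa
Final effective stress: σ'_f = 30.084 + 74 = 104.08 kPa.
σ'_f = 104.08 ≤ σ'_p = 136 kPa, so the clay remains overconsolidated and only the recompression index applies:
S_c = C_r·H/(1+e₀)·log₁₀(σ'_f/σ'_0) = 0.071×2.2/2.25×log₁₀(104.08/30.084)
    = 0.069422 × 0.53903 = 0.03742 m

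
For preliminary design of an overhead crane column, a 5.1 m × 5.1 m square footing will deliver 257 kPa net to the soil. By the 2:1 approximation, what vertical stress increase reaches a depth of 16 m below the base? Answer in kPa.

By the 2:1 method the load spreads at 1 horizontal : 2 vertical, so at depth z the loaded area has grown by z in each plan dimension:
Δσ = qBL/((B+z)(L+z)) = 257×5.1×5.1/((5.1+16)(5.1+16)) = 15.014 kPa

Δσ_z ≈ 15 kPa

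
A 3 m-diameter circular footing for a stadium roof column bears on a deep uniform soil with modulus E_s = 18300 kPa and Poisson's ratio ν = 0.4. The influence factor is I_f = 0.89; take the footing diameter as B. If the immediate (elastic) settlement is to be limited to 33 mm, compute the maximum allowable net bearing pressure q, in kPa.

S_e = q·B·(1−ν²)/E_s · I_f  ⇒  q = S_e·E_s / (B·(1−ν²)·I_f).
q = 0.033 × 18300 / (3 × 0.84 × 0.89) = 269.3 kPa

q ≈ 269 kPa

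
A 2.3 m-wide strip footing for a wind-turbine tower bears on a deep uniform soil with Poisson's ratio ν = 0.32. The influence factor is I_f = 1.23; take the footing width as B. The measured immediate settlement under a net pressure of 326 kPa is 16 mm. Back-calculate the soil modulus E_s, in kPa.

S_e = q·B·(1−ν²)/E_s · I_f  ⇒  E_s = q·B·(1−ν²)·I_f / S_e.
E_s = 326 × 2.3 × 0.8976 × 1.23 / 0.016 = 51740 kPa

E_s ≈ 51700 kPa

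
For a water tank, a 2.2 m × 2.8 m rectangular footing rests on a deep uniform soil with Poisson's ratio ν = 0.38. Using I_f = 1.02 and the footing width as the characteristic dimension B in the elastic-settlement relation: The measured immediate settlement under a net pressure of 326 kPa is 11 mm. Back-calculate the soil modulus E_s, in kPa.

S_e = q·B·(1−ν²)/E_s · I_f  ⇒  E_s = q·B·(1−ν²)·I_f / S_e.
E_s = 326 × 2.2 × 0.8556 × 1.02 / 0.011 = 56900 kPa

E_s ≈ 56900 kPa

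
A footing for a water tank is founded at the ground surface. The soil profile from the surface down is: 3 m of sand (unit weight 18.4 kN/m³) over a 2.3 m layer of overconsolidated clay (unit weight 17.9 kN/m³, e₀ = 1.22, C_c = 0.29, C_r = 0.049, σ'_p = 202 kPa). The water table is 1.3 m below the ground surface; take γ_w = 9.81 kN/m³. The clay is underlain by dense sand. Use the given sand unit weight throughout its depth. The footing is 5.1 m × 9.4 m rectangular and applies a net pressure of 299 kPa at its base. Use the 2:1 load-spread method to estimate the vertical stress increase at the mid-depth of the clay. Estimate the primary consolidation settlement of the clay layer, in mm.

Mid-depth of clay below the ground surface: z = 3 + 2.3/2 = 4.15 m.
Total vertical stress at mid-clay: σ_v = 18.4×3 + 17.9×1.15 = 75.785 kPa.
Pore pressure: u = 9.81×(4.15 − 1.3) = 27.959 kPa.
Initial effective stress: σ'_0 = σ_v − u = 75.785 − 27.959 = 47.826 kPa.
Stress increase at mid-clay by the 2:1 spreading method:
Δσ = qBL/((B+z)(L+z)) = 299×5.1×9.4/((5.1+4.15)(9.4+4.15)) = 114.36 kPa
Final effective stress: σ'_f = 47.826 + 114.36 = 162.19 kPa.
σ'_f = 162.19 ≤ σ'_p = 202 kPa, so the clay remains overconsolidated and only the recompression index applies:
S_c = C_r·H/(1+e₀)·log₁₀(σ'_f/σ'_0) = 0.049×2.3/2.22×log₁₀(162.19/47.826)
    = 0.050764 × 0.53036 = 0.02692 m

S_c ≈ 26.9 mm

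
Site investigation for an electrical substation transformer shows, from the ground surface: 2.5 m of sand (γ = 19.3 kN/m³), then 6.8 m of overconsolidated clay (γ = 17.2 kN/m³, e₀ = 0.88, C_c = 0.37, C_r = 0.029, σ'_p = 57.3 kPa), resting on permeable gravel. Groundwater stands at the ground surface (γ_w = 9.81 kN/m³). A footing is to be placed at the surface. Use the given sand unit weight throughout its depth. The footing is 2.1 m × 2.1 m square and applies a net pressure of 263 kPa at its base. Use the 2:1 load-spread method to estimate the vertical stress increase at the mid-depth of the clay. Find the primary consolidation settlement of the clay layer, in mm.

S_c ≈ 97.9 mm

Mid-depth of clay below the ground surface: z = 2.5 + 6.8/2 = 5.9 m.
Total vertical stress at mid-clay: σ_v = 19.3×2.5 + 17.2×3.4 = 106.73 kPa.
Pore pressure: u = 9.81×(5.9 − 0) = 57.879 kPa.
Initial effective stress: σ'_0 = σ_v − u = 106.73 − 57.879 = 48.851 kPa.
Stress increase at mid-clay by the 2:1 spreading method:
Δσ = qBL/((B+z)(L+z)) = 263×2.1×2.1/((2.1+5.9)(2.1+5.9)) = 18.122 kPa
Final effective stress: σ'_f = 48.851 + 18.122 = 66.973 kPa.
σ'_f = 66.973 > σ'_p = 57.3 kPa, so the stress path crosses the preconsolidation pressure — recompression up to σ'_p, then virgin compression beyond:
S_c = H/(1+e₀)·[C_r·log₁₀(σ'_p/σ'_0) + C_c·log₁₀(σ'_f/σ'_p)]
    = 6.8/1.88 × [0.029×log₁₀(57.3/48.851) + 0.37×log₁₀(66.973/57.3)]
    = 3.617 × [0.0020092 + 0.025066] = 0.09793 m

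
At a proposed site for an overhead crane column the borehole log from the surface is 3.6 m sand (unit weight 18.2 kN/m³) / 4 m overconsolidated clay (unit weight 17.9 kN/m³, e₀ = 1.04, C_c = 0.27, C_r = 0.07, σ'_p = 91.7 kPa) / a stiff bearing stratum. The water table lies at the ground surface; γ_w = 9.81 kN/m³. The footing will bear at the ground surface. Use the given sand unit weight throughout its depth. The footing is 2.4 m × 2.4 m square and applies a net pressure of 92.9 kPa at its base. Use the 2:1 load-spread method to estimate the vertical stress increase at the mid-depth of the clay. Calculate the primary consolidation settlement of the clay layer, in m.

S_c ≈ 0.00988 m

Mid-depth of clay below the ground surface: z = 3.6 + 4/2 = 5.6 m.
Total vertical stress at mid-clay: σ_v = 18.2×3.6 + 17.9×2 = 101.32 kPa.
Pore pressure: u = 9.81×(5.6 − 0) = 54.936 kPa.
Initial effective stress: σ'_0 = σ_v − u = 101.32 − 54.936 = 46.384 kPa.
Stress increase at mid-clay by the 2:1 spreading method:
Δσ = qBL/((B+z)(L+z)) = 92.9×2.4×2.4/((2.4+5.6)(2.4+5.6)) = 8.361 kPa
Final effective stress: σ'_f = 46.384 + 8.361 = 54.745 kPa.
σ'_f = 54.745 ≤ σ'_p = 91.7 kPa, so the clay remains overconsolidated and only the recompression index applies:
S_c = C_r·H/(1+e₀)·log₁₀(σ'_f/σ'_0) = 0.07×4/2.04×log₁₀(54.745/46.384)
    = 0.13726 × 0.071976 = 0.009879 m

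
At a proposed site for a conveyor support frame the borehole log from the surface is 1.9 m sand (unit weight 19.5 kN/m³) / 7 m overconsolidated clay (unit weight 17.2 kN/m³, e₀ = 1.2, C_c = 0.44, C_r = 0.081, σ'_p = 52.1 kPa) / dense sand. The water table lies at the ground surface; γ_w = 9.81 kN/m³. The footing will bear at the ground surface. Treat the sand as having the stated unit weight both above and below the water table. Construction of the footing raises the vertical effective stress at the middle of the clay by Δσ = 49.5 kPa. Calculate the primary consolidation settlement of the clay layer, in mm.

S_c ≈ 376 mm

Mid-depth of clay below the ground surface: z = 1.9 + 7/2 = 5.4 m.
Total vertical stress at mid-clay: σ_v = 19.5×1.9 + 17.2×3.5 = 97.25 kPa.
Pore pressure: u = 9.81×(5.4 − 0) = 52.974 kPa.
Initial effective stress: σ'_0 = σ_v − u = 97.25 − 52.974 = 44.276 kPa.
Final effective stress: σ'_f = 44.276 + 49.5 = 93.776 kPa.
σ'_f = 93.776 > σ'_p = 52.1 kPa, so the stress path crosses the preconsolidation pressure — recompression up to σ'_p, then virgin compression beyond:
S_c = H/(1+e₀)·[C_r·log₁₀(σ'_p/σ'_0) + C_c·log₁₀(σ'_f/σ'_p)]
    = 7/2.2 × [0.081×log₁₀(52.1/44.276) + 0.44×log₁₀(93.776/52.1)]
    = 3.1818 × [0.0057242 + 0.11231] = 0.3756 m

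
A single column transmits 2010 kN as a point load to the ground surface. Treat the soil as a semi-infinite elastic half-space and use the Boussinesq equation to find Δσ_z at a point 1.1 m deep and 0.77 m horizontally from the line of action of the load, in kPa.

Boussinesq vertical stress below a point load on an elastic half-space:
Δσ_z = 3P/(2πz²) · [1 + (r/z)²]^(−5/2)
r/z = 0.77/1.1 = 0.7; [1+(r/z)²]^(−5/2) = 0.36901.
Δσ_z = 3×2010/(2π×1.1²) × 0.36901 = 793.14 × 0.36901 = 292.7 kPa

Δσ_z ≈ 293 kPa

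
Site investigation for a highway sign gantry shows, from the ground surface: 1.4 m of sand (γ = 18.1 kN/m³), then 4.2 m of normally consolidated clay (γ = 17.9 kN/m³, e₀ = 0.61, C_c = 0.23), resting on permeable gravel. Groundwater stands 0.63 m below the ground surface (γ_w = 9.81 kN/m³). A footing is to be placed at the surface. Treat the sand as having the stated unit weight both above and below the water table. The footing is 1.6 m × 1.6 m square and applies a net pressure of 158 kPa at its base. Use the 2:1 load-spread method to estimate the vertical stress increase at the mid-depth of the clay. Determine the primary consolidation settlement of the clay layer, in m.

Mid-depth of clay below the ground surface: z = 1.4 + 4.2/2 = 3.5 m.
Total vertical stress at mid-clay: σ_v = 18.1×1.4 + 17.9×2.1 = 62.93 kPa.
Pore pressure: u = 9.81×(3.5 − 0.63) = 28.155 kPa.
Initial effective stress: σ'_0 = σ_v − u = 62.93 − 28.155 = 34.775 kPa.
Stress increase at mid-clay by the 2:1 spreading method:
Δσ = qBL/((B+z)(L+z)) = 158×1.6×1.6/((1.6+3.5)(1.6+3.5)) = 15.551 kPa
Final effective stress: σ'_f = σ'_0 + Δσ = 34.775 + 15.551 = 50.326 kPa.
Normally consolidated clay, so the full stress increment lies on the virgin compression line:
S_c = C_c·H/(1+e₀)·log₁₀(σ'_f/σ'_0) = 0.23×4.2/(1+0.61)×log₁₀(50.326/34.775)
    = 0.6 × 0.16053 = 0.09632 m

S_c ≈ 0.0963 m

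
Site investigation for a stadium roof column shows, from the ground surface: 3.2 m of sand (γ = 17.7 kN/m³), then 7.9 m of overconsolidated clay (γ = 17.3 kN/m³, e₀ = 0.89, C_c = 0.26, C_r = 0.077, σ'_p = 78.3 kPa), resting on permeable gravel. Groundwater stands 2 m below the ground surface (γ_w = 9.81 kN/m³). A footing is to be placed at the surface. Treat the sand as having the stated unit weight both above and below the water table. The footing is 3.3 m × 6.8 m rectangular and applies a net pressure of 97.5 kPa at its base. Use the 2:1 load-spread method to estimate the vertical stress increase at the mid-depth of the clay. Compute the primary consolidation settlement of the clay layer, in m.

S_c ≈ 0.07 m

Mid-depth of clay below the ground surface: z = 3.2 + 7.9/2 = 7.15 m.
Total vertical stress at mid-clay: σ_v = 17.7×3.2 + 17.3×3.95 = 124.98 kPa.
Pore pressure: u = 9.81×(7.15 − 2) = 50.522 kPa.
Initial effective stress: σ'_0 = σ_v − u = 124.98 − 50.522 = 74.458 kPa.
Stress increase at mid-clay by the 2:1 spreading method:
Δσ = qBL/((B+z)(L+z)) = 97.5×3.3×6.8/((3.3+7.15)(6.8+7.15)) = 15.008 kPa
Final effective stress: σ'_f = 74.458 + 15.008 = 89.466 kPa.
σ'_f = 89.466 > σ'_p = 78.3 kPa, so the stress path crosses the preconsolidation pressure — recompression up to σ'_p, then virgin compression beyond:
S_c = H/(1+e₀)·[C_r·log₁₀(σ'_p/σ'_0) + C_c·log₁₀(σ'_f/σ'_p)]
    = 7.9/1.89 × [0.077×log₁₀(78.3/74.458) + 0.26×log₁₀(89.466/78.3)]
    = 4.1799 × [0.0016825 + 0.015053] = 0.06995 m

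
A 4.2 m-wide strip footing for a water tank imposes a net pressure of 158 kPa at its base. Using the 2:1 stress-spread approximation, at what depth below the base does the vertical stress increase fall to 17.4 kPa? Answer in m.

2:1 spreading — at depth z the loaded area has grown by z in each plan dimension:
qB/(B+z) = Δσ_z ⇒ z = qB/Δσ_z − B = 158×4.2/17.4 − 4.2 = 33.94 m

z ≈ 33.9 m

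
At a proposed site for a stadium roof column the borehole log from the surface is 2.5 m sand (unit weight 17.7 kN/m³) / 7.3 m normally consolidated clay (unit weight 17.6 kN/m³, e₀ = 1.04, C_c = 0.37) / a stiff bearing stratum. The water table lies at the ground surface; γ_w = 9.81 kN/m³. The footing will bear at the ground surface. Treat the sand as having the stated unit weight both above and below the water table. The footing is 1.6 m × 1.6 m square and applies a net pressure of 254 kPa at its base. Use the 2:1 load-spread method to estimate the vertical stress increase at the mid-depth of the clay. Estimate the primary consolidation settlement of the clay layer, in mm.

Mid-depth of clay below the ground surface: z = 2.5 + 7.3/2 = 6.15 m.
Total vertical stress at mid-clay: σ_v = 17.7×2.5 + 17.6×3.65 = 108.49 kPa.
Pore pressure: u = 9.81×(6.15 − 0) = 60.332 kPa.
Initial effective stress: σ'_0 = σ_v − u = 108.49 − 60.332 = 48.158 kPa.
Stress increase at mid-clay by the 2:1 spreading method:
Δσ = qBL/((B+z)(L+z)) = 254×1.6×1.6/((1.6+6.15)(1.6+6.15)) = 10.826 kPa
Final effective stress: σ'_f = σ'_0 + Δσ = 48.158 + 10.826 = 58.984 kPa.
Normally consolidated clay, so the full stress increment lies on the virgin compression line:
S_c = C_c·H/(1+e₀)·log₁₀(σ'_f/σ'_0) = 0.37×7.3/(1+1.04)×log₁₀(58.984/48.158)
    = 1.324 × 0.088066 = 0.1166 m

S_c ≈ 117 mm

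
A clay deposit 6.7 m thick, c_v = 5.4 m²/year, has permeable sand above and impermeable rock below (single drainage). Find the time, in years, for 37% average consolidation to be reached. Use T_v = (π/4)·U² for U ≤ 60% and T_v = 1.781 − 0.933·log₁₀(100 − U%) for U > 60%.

t ≈ 0.894 years

Drainage path length: H_d = H = 6.7 m (single drainage).
U ≤ 60%: T_v = (π/4)·U² = (π/4)×0.37² = 0.10752.
t = T_v·H_d²/c_v = 0.10752×6.7²/5.4 = 0.8938 years.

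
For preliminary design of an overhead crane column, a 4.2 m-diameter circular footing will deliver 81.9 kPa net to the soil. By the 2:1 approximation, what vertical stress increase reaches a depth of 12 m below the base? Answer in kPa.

Δσ_z ≈ 5.5 kPa

By the 2:1 method the load spreads at 1 horizontal : 2 vertical, so at depth z the loaded area has grown by z in each plan dimension:
Δσ ≈ qD²/(D+z)² = 81.9×4.2²/(4.2+12)² = 5.5049 kPa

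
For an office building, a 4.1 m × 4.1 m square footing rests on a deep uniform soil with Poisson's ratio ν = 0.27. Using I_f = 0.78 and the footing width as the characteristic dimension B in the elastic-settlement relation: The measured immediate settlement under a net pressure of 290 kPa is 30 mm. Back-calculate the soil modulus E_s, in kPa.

S_e = q·B·(1−ν²)/E_s · I_f  ⇒  E_s = q·B·(1−ν²)·I_f / S_e.
E_s = 290 × 4.1 × 0.9271 × 0.78 / 0.03 = 28660 kPa

E_s ≈ 28700 kPa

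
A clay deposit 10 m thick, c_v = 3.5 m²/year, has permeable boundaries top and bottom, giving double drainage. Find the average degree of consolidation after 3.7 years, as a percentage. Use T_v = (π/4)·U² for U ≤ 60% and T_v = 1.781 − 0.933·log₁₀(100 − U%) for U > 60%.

U ≈ 77.4 %

Drainage path length: H_d = H/2 = 5 m (double drainage).
T_v = c_v·t/H_d² = 3.5×3.7/5² = 0.518.
T_v = 0.518 corresponds to the U > 60% branch:
U = 1 − 10^((1.781 − T_v)/0.933)/100 = 0.7742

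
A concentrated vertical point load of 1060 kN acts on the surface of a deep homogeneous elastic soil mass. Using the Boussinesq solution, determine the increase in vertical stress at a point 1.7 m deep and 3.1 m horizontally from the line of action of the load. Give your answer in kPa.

Boussinesq vertical stress below a point load on an elastic half-space:
Δσ_z = 3P/(2πz²) · [1 + (r/z)²]^(−5/2)
r/z = 3.1/1.7 = 1.8235; [1+(r/z)²]^(−5/2) = 0.025702.
Δσ_z = 3×1060/(2π×1.7²) × 0.025702 = 175.13 × 0.025702 = 4.501 kPa

Δσ_z ≈ 4.5 kPa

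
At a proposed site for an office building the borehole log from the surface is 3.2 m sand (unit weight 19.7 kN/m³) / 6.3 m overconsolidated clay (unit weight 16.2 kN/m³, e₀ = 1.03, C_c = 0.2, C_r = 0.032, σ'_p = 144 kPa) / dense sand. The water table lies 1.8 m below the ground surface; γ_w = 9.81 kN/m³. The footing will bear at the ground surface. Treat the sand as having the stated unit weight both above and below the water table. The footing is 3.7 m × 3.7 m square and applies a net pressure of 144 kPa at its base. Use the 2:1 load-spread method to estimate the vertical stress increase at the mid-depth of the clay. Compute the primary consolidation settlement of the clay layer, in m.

S_c ≈ 0.0107 m

Mid-depth of clay below the ground surface: z = 3.2 + 6.3/2 = 6.35 m.
Total vertical stress at mid-clay: σ_v = 19.7×3.2 + 16.2×3.15 = 114.07 kPa.
Pore pressure: u = 9.81×(6.35 − 1.8) = 44.636 kPa.
Initial effective stress: σ'_0 = σ_v − u = 114.07 − 44.636 = 69.434 kPa.
Stress increase at mid-clay by the 2:1 spreading method:
Δσ = qBL/((B+z)(L+z)) = 144×3.7×3.7/((3.7+6.35)(3.7+6.35)) = 19.518 kPa
Final effective stress: σ'_f = 69.434 + 19.518 = 88.952 kPa.
σ'_f = 88.952 ≤ σ'_p = 144 kPa, so the clay remains overconsolidated and only the recompression index applies:
S_c = C_r·H/(1+e₀)·log₁₀(σ'_f/σ'_0) = 0.032×6.3/2.03×log₁₀(88.952/69.434)
    = 0.099309 × 0.10758 = 0.01068 m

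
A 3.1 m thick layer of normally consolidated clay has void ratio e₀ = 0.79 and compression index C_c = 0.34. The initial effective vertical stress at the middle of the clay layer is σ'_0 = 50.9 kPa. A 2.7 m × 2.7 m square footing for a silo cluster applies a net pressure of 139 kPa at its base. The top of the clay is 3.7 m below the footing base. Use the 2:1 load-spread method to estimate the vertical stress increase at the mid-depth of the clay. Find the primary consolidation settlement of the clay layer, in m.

S_c ≈ 0.07 m

Mid-depth of clay below the footing base: z = 3.7 + 3.1/2 = 5.25 m.
Stress increase at mid-clay by the 2:1 spreading method:
Δσ = qBL/((B+z)(L+z)) = 139×2.7×2.7/((2.7+5.25)(2.7+5.25)) = 16.033 kPa
Final effective stress: σ'_f = σ'_0 + Δσ = 50.9 + 16.033 = 66.933 kPa.
Normally consolidated clay, so the full stress increment lies on the virgin compression line:
S_c = C_c·H/(1+e₀)·log₁₀(σ'_f/σ'_0) = 0.34×3.1/(1+0.79)×log₁₀(66.933/50.9)
    = 0.58883 × 0.11892 = 0.07002 m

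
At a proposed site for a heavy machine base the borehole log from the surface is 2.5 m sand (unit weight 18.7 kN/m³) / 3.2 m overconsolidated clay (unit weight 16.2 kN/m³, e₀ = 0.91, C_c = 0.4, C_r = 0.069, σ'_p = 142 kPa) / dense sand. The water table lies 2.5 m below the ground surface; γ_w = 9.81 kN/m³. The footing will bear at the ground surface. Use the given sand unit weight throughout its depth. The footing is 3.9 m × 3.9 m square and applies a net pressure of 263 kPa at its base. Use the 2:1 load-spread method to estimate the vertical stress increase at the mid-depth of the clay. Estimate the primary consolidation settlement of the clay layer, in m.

S_c ≈ 0.0372 m

Mid-depth of clay below the ground surface: z = 2.5 + 3.2/2 = 4.1 m.
Total vertical stress at mid-clay: σ_v = 18.7×2.5 + 16.2×1.6 = 72.67 kPa.
Pore pressure: u = 9.81×(4.1 − 2.5) = 15.696 kPa.
Initial effective stress: σ'_0 = σ_v − u = 72.67 − 15.696 = 56.974 kPa.
Stress increase at mid-clay by the 2:1 spreading method:
Δσ = qBL/((B+z)(L+z)) = 263×3.9×3.9/((3.9+4.1)(3.9+4.1)) = 62.504 kPa
Final effective stress: σ'_f = 56.974 + 62.504 = 119.48 kPa.
σ'_f = 119.48 ≤ σ'_p = 142 kPa, so the clay remains overconsolidated and only the recompression index applies:
S_c = C_r·H/(1+e₀)·log₁₀(σ'_f/σ'_0) = 0.069×3.2/1.91×log₁₀(119.48/56.974)
    = 0.1156 × 0.32162 = 0.03718 m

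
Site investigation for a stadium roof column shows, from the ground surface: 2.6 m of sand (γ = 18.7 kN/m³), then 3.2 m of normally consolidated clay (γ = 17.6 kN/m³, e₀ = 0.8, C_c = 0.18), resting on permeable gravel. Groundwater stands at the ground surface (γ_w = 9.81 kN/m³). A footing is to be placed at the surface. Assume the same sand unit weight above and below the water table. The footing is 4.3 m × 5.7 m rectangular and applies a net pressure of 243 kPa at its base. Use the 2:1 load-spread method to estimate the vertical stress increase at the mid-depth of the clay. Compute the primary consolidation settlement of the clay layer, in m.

S_c ≈ 0.152 m

Mid-depth of clay below the ground surface: z = 2.6 + 3.2/2 = 4.2 m.
Total vertical stress at mid-clay: σ_v = 18.7×2.6 + 17.6×1.6 = 76.78 kPa.
Pore pressure: u = 9.81×(4.2 − 0) = 41.202 kPa.
Initial effective stress: σ'_0 = σ_v − u = 76.78 − 41.202 = 35.578 kPa.
Stress increase at mid-clay by the 2:1 spreading method:
Δσ = qBL/((B+z)(L+z)) = 243×4.3×5.7/((4.3+4.2)(5.7+4.2)) = 70.778 kPa
Final effective stress: σ'_f = σ'_0 + Δσ = 35.578 + 70.778 = 106.36 kPa.
Normally consolidated clay, so the full stress increment lies on the virgin compression line:
S_c = C_c·H/(1+e₀)·log₁₀(σ'_f/σ'_0) = 0.18×3.2/(1+0.8)×log₁₀(106.36/35.578)
    = 0.32 × 0.4756 = 0.1522 m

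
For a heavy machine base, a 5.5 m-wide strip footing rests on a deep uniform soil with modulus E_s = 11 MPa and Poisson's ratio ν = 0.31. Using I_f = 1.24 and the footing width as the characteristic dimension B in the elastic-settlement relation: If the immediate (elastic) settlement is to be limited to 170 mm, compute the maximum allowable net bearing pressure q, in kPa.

q ≈ 303 kPa

E_s = 11 MPa = 11000 kPa.
S_e = q·B·(1−ν²)/E_s · I_f  ⇒  q = S_e·E_s / (B·(1−ν²)·I_f).
q = 0.17 × 11000 / (5.5 × 0.9039 × 1.24) = 303.3 kPa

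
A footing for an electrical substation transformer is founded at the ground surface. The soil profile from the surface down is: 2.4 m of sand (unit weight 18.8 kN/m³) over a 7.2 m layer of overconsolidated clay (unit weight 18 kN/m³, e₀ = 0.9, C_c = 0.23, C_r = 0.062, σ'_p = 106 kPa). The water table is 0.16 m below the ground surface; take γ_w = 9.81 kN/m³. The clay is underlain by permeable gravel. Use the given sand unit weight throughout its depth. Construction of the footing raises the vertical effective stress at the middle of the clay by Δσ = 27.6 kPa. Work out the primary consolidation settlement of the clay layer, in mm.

S_c ≈ 43 mm

Mid-depth of clay below the ground surface: z = 2.4 + 7.2/2 = 6 m.
Total vertical stress at mid-clay: σ_v = 18.8×2.4 + 18×3.6 = 109.92 kPa.
Pore pressure: u = 9.81×(6 − 0.16) = 57.29 kPa.
Initial effective stress: σ'_0 = σ_v − u = 109.92 − 57.29 = 52.63 kPa.
Final effective stress: σ'_f = 52.63 + 27.6 = 80.23 kPa.
σ'_f = 80.23 ≤ σ'_p = 106 kPa, so the clay remains overconsolidated and only the recompression index applies:
S_c = C_r·H/(1+e₀)·log₁₀(σ'_f/σ'_0) = 0.062×7.2/1.9×log₁₀(80.23/52.63)
    = 0.23495 × 0.1831 = 0.04302 m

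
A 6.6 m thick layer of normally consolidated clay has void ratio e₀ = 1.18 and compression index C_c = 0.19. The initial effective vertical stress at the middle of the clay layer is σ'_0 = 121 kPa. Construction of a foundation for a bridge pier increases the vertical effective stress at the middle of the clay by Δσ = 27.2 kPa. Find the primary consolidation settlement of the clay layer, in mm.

Final effective stress: σ'_f = σ'_0 + Δσ = 121 + 27.2 = 148.2 kPa.
Normally consolidated clay, so the full stress increment lies on the virgin compression line:
S_c = C_c·H/(1+e₀)·log₁₀(σ'_f/σ'_0) = 0.19×6.6/(1+1.18)×log₁₀(148.2/121)
    = 0.57523 × 0.088063 = 0.05066 m

S_c ≈ 50.7 mm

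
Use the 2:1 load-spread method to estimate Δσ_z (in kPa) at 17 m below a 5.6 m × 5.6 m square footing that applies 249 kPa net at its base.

Δσ_z ≈ 15.3 kPa

By the 2:1 method the load spreads at 1 horizontal : 2 vertical, so at depth z the loaded area has grown by z in each plan dimension:
Δσ = qBL/((B+z)(L+z)) = 249×5.6×5.6/((5.6+17)(5.6+17)) = 15.288 kPa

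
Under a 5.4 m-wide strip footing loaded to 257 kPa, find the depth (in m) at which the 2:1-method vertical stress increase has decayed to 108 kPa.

2:1 spreading — at depth z the loaded area has grown by z in each plan dimension:
qB/(B+z) = Δσ_z ⇒ z = qB/Δσ_z − B = 257×5.4/108 − 5.4 = 7.45 m

z ≈ 7.45 m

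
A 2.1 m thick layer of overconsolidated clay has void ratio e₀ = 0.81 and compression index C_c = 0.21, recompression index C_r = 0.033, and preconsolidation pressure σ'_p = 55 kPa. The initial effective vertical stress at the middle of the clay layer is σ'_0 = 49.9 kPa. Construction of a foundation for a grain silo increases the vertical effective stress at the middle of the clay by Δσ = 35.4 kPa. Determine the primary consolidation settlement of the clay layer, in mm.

Final effective stress: σ'_f = 49.9 + 35.4 = 85.3 kPa.
σ'_f = 85.3 > σ'_p = 55 kPa, so the stress path crosses the preconsolidation pressure — recompression up to σ'_p, then virgin compression beyond:
S_c = H/(1+e₀)·[C_r·log₁₀(σ'_p/σ'_0) + C_c·log₁₀(σ'_f/σ'_p)]
    = 2.1/1.81 × [0.033×log₁₀(55/49.9) + 0.21×log₁₀(85.3/55)]
    = 1.1602 × [0.0013947 + 0.040023] = 0.04805 m

S_c ≈ 48.1 mm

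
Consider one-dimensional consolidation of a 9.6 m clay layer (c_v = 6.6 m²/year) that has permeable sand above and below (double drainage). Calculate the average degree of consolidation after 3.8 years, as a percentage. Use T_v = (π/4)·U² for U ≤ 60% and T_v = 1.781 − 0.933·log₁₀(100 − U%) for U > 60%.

U ≈ 94.5 %

Drainage path length: H_d = H/2 = 4.8 m (double drainage).
T_v = c_v·t/H_d² = 6.6×3.8/4.8² = 1.0885.
T_v = 1.0885 corresponds to the U > 60% branch:
U = 1 − 10^((1.781 − T_v)/0.933)/100 = 0.9448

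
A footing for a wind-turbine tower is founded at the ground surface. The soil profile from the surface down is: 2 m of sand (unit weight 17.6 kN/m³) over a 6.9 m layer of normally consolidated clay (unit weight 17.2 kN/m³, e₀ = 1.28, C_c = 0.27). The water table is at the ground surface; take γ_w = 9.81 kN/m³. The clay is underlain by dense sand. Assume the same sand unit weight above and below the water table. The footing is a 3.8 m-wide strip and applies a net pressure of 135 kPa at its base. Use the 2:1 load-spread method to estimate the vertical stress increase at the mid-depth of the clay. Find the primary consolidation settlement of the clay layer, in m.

S_c ≈ 0.303 m

Mid-depth of clay below the ground surface: z = 2 + 6.9/2 = 5.45 m.
Total vertical stress at mid-clay: σ_v = 17.6×2 + 17.2×3.45 = 94.54 kPa.
Pore pressure: u = 9.81×(5.45 − 0) = 53.465 kPa.
Initial effective stress: σ'_0 = σ_v − u = 94.54 − 53.465 = 41.075 kPa.
Stress increase at mid-clay by the 2:1 spreading method:
Δσ = qB/(B+z) = 135×3.8/(3.8+5.45) = 55.459 kPa
Final effective stress: σ'_f = σ'_0 + Δσ = 41.075 + 55.459 = 96.534 kPa.
Normally consolidated clay, so the full stress increment lies on the virgin compression line:
S_c = C_c·H/(1+e₀)·log₁₀(σ'_f/σ'_0) = 0.27×6.9/(1+1.28)×log₁₀(96.534/41.075)
    = 0.81711 × 0.3711 = 0.3032 m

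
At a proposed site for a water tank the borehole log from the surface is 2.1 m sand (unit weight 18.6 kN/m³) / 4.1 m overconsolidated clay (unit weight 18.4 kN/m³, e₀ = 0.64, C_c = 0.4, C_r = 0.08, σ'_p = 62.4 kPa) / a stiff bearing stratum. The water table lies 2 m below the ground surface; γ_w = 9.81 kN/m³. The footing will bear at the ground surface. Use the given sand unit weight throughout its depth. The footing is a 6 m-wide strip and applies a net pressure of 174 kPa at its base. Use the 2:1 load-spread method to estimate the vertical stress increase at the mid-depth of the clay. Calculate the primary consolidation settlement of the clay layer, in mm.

S_c ≈ 415 mm

Mid-depth of clay below the ground surface: z = 2.1 + 4.1/2 = 4.15 m.
Total vertical stress at mid-clay: σ_v = 18.6×2.1 + 18.4×2.05 = 76.78 kPa.
Pore pressure: u = 9.81×(4.15 − 2) = 21.091 kPa.
Initial effective stress: σ'_0 = σ_v − u = 76.78 − 21.091 = 55.689 kPa.
Stress increase at mid-clay by the 2:1 spreading method:
Δσ = qB/(B+z) = 174×6/(6+4.15) = 102.86 kPa
Final effective stress: σ'_f = 55.689 + 102.86 = 158.55 kPa.
σ'_f = 158.55 > σ'_p = 62.4 kPa, so the stress path crosses the preconsolidation pressure — recompression up to σ'_p, then virgin compression beyond:
S_c = H/(1+e₀)·[C_r·log₁₀(σ'_p/σ'_0) + C_c·log₁₀(σ'_f/σ'_p)]
    = 4.1/1.64 × [0.08×log₁₀(62.4/55.689) + 0.4×log₁₀(158.55/62.4)]
    = 2.5 × [0.0039532 + 0.16199] = 0.4149 m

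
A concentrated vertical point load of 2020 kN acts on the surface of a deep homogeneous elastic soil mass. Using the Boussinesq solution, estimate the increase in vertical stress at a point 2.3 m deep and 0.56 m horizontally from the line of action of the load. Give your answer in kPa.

Δσ_z ≈ 158 kPa

Boussinesq vertical stress below a point load on an elastic half-space:
Δσ_z = 3P/(2πz²) · [1 + (r/z)²]^(−5/2)
r/z = 0.56/2.3 = 0.24348; [1+(r/z)²]^(−5/2) = 0.86591.
Δσ_z = 3×2020/(2π×2.3²) × 0.86591 = 182.32 × 0.86591 = 157.9 kPa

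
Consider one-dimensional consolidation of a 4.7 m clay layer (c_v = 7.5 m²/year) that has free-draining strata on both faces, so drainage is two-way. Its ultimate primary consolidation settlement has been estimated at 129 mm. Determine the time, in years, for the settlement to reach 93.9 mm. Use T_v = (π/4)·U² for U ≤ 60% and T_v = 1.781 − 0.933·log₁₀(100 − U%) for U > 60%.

t ≈ 0.326 years

Drainage path length: H_d = H/2 = 2.35 m (double drainage).
U = S(t)/S_ult = 93.9/129 = 0.7279.
U > 60%: T_v = 1.781 − 0.933·log₁₀(100 − 72.791) = 0.44241.
t = T_v·H_d²/c_v = 0.44241×2.35²/7.5 = 0.3258 years.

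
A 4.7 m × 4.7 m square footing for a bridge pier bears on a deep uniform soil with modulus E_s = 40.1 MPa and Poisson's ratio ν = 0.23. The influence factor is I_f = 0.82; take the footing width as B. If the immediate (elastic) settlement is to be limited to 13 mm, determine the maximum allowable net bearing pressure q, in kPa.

q ≈ 143 kPa

E_s = 40.1 MPa = 40100 kPa.
S_e = q·B·(1−ν²)/E_s · I_f  ⇒  q = S_e·E_s / (B·(1−ν²)·I_f).
q = 0.013 × 40100 / (4.7 × 0.9471 × 0.82) = 142.8 kPa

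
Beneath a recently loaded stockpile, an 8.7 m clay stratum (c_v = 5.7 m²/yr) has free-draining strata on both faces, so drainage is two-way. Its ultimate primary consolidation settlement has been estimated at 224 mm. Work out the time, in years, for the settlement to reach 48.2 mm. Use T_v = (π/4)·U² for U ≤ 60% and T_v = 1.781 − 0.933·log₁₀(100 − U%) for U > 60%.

Drainage path length: H_d = H/2 = 4.35 m (double drainage).
U = S(t)/S_ult = 48.2/224 = 0.2152.
U ≤ 60%: T_v = (π/4)·U² = (π/4)×0.21518² = 0.036365.
t = T_v·H_d²/c_v = 0.036365×4.35²/5.7 = 0.1207 years.

t ≈ 0.121 years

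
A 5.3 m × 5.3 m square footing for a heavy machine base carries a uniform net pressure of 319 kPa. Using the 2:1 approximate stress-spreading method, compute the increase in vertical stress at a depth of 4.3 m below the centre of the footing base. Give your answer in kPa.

Δσ_z ≈ 97.2 kPa

By the 2:1 method the load spreads at 1 horizontal : 2 vertical, so at depth z the loaded area has grown by z in each plan dimension:
Δσ = qBL/((B+z)(L+z)) = 319×5.3×5.3/((5.3+4.3)(5.3+4.3)) = 97.23 kPa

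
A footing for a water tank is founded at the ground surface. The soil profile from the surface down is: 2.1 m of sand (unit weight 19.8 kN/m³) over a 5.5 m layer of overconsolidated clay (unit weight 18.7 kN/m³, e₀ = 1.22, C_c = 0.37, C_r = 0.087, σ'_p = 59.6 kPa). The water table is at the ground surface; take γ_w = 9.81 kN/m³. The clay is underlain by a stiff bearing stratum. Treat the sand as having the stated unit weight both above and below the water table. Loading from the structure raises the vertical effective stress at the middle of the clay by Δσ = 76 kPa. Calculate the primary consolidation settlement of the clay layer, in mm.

Mid-depth of clay below the ground surface: z = 2.1 + 5.5/2 = 4.85 m.
Total vertical stress at mid-clay: σ_v = 19.8×2.1 + 18.7×2.75 = 93.005 kPa.
Pore pressure: u = 9.81×(4.85 − 0) = 47.578 kPa.
Initial effective stress: σ'_0 = σ_v − u = 93.005 − 47.578 = 45.427 kPa.
Final effective stress: σ'_f = 45.427 + 76 = 121.43 kPa.
σ'_f = 121.43 > σ'_p = 59.6 kPa, so the stress path crosses the preconsolidation pressure — recompression up to σ'_p, then virgin compression beyond:
S_c = H/(1+e₀)·[C_r·log₁₀(σ'_p/σ'_0) + C_c·log₁₀(σ'_f/σ'_p)]
    = 5.5/2.22 × [0.087×log₁₀(59.6/45.427) + 0.37×log₁₀(121.43/59.6)]
    = 2.4775 × [0.01026 + 0.11436] = 0.3087 m

S_c ≈ 309 mm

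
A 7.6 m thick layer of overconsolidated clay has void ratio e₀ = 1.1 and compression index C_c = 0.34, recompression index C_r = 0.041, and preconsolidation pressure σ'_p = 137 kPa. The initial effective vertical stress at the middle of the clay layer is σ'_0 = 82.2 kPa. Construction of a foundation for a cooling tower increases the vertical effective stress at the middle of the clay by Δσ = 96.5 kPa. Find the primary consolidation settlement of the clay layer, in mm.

Final effective stress: σ'_f = 82.2 + 96.5 = 178.7 kPa.
σ'_f = 178.7 > σ'_p = 137 kPa, so the stress path crosses the preconsolidation pressure — recompression up to σ'_p, then virgin compression beyond:
S_c = H/(1+e₀)·[C_r·log₁₀(σ'_p/σ'_0) + C_c·log₁₀(σ'_f/σ'_p)]
    = 7.6/2.1 × [0.041×log₁₀(137/82.2) + 0.34×log₁₀(178.7/137)]
    = 3.619 × [0.0090958 + 0.039237] = 0.1749 m

S_c ≈ 175 mm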